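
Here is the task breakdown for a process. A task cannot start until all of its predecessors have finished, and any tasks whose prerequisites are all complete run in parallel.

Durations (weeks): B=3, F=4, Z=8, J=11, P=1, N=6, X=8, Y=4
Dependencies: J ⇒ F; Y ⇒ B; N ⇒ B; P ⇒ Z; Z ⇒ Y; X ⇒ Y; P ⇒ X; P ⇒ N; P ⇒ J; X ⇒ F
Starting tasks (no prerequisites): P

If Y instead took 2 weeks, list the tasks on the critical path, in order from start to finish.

As given, the longest chain is P→X→Y→B = 1+8+4+3 = 16, so the finish is 16 weeks.
Since Y is critical, the -2 change carries straight to that chain (now 14 weeks).
The binding chain switches to P→J→F = 1+11+4 = 16; finish 16 weeks.

P, J, F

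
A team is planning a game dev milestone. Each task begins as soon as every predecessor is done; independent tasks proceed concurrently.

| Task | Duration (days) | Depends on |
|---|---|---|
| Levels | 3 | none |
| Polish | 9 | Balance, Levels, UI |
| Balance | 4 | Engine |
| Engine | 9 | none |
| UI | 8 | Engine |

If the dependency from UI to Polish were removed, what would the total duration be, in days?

22

Before: longest chain Engine→UI→Polish = 9+8+9 = 26, finish 26.
Without UI→Polish, Polish's earliest start moves from 17 to 13.
After: Engine→Balance→Polish = 9+4+9 = 22 → 22 days.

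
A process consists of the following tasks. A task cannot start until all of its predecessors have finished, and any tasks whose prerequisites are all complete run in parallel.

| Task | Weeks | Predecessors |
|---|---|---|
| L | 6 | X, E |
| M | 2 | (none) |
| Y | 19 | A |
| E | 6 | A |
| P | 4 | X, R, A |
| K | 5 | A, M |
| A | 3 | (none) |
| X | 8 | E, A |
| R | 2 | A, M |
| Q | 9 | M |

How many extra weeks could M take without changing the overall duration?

12

Critical path: A→E→X→L = 3+6+8+6 = 23, so the finish is 23 weeks.
Longest path through M: 11 weeks (earliest finish 2, latest finish 14).
Slack of M = 12 − 0 = 12 weeks.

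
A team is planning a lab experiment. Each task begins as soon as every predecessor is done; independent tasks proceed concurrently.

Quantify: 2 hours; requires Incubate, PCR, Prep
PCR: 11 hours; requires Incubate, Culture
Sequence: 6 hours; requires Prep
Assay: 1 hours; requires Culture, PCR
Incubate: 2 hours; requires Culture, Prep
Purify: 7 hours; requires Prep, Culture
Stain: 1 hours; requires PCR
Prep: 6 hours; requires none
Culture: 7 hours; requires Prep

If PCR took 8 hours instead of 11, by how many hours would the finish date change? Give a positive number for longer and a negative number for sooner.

-3

Actual critical path: Prep→Culture→Incubate→PCR→Quantify = 6+7+2+11+2 = 28 ⇒ 28 hours.
Since PCR is critical, the -3 change carries straight to that chain (now 25 hours).
No other chain overtakes it, so the finish is 25 hours.
Change in finish: 25 − 28 = -3 hours.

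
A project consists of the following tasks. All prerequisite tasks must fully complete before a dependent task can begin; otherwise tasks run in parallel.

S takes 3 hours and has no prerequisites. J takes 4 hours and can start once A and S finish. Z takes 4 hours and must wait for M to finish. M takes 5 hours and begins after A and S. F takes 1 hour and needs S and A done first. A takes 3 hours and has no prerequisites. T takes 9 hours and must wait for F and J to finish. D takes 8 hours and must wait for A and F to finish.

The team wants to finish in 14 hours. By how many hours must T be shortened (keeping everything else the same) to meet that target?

2

Current finish: 16 hours; target: 14.
T is on every critical path, so each hour cut from T cuts the finish by one (this holds down to a finish of 12).
Need 16 − 14 = 2 hours off T → T becomes 7 hours, finish becomes 14.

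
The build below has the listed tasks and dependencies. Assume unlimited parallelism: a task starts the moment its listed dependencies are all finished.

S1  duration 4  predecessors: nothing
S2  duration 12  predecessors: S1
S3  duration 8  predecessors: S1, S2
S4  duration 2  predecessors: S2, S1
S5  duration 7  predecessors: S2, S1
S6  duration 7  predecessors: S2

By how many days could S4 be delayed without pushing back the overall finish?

S1→S2→S3 = 4+12+8 = 24 sets the makespan at 24 days.
Longest path through S4: 18 days (earliest finish 18, latest finish 24).
So S4 can slip 24 − 18 = 6 days.

6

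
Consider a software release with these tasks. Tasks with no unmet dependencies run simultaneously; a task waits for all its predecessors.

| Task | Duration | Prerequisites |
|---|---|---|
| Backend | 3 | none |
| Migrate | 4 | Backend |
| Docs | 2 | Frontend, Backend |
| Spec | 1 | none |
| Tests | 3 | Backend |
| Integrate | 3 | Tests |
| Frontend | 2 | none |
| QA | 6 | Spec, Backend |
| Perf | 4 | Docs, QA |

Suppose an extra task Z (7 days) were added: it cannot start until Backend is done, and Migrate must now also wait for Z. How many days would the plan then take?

14

Originally the plan takes 13 days.
With Z inserted, Migrate now waits for max(Backend, Z).
New critical path: Backend→Z→Migrate = 3+7+4 = 14 ⇒ 14 days.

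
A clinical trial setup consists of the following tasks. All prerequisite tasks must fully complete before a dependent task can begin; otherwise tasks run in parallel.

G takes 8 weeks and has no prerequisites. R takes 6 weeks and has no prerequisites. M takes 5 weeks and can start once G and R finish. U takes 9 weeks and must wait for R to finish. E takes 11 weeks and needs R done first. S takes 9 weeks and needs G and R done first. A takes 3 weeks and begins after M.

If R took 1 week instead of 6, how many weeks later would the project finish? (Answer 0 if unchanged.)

0

Actual critical path: R→E = 6+11 = 17 ⇒ 17 weeks.
R lies on that path, so at 1 week the path becomes 12 weeks.
New critical path: G→S = 8+9 = 17 ⇒ 17 weeks.
Change in finish: 17 − 17 = +0 weeks.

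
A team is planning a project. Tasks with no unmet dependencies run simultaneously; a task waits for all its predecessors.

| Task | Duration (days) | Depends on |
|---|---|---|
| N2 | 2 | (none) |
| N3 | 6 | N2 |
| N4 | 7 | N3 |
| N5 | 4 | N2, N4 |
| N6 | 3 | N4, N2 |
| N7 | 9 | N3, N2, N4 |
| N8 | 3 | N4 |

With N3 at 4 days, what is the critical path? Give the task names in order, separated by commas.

N2, N3, N4, N7

Critical path before the change: N2→N3→N4→N7 = 2+6+7+9 = 24 giving 24 days.
N3 is on the critical path; changing it to 4 makes that path 22 days.
That remains the longest chain; total 22 days.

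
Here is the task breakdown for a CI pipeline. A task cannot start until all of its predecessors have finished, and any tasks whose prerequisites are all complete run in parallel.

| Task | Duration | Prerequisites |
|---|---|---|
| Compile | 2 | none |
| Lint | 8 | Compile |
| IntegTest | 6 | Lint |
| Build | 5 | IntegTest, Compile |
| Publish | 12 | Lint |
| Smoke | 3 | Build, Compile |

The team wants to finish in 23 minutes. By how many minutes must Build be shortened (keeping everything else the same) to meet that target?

1

Current finish: 24 minutes; target: 23.
Build is on every critical path, so each minute cut from Build cuts the finish by one (this holds down to a finish of 22).
Need 24 − 23 = 1 minute off Build → Build becomes 4 minutes, finish becomes 23.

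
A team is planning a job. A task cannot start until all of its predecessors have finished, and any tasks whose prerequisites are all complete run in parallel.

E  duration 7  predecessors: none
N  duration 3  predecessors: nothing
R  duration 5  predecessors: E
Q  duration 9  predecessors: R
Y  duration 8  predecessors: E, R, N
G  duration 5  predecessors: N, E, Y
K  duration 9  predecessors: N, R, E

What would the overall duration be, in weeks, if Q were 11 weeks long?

25

The binding path is E→R→Y→G = 7+5+8+5 = 25; finish at 25 weeks.
Q has 4 weeks of float (longest path through it is 21).
No other chain overtakes it, so the finish is 25 weeks.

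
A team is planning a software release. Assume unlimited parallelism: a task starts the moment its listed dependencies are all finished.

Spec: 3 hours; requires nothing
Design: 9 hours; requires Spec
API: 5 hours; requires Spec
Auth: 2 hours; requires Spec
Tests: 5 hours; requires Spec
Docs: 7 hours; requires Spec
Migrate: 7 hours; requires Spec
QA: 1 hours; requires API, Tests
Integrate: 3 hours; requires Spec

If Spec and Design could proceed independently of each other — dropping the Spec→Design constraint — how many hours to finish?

Original critical path: Spec→Design = 3+9 = 12 ⇒ 12 hours.
Without Spec→Design, Design's earliest start moves from 3 to 0.
The longest chain is now Spec→Docs = 3+7 = 10, so the software release takes 10 hours.

10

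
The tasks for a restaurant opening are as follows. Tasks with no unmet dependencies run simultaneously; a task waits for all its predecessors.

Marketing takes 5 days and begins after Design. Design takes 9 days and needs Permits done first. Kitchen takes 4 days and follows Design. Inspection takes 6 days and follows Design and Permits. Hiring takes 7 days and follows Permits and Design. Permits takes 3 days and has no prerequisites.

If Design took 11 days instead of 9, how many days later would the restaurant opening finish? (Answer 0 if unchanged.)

As given, the longest chain is Permits→Design→Hiring = 3+9+7 = 19, so the finish is 19 days.
Design lies on that path, so at 11 days the path becomes 21 days.
The critical path is still Permits→Design→Hiring; finish is now 21 days.
Change in finish: 21 − 19 = +2 days.

2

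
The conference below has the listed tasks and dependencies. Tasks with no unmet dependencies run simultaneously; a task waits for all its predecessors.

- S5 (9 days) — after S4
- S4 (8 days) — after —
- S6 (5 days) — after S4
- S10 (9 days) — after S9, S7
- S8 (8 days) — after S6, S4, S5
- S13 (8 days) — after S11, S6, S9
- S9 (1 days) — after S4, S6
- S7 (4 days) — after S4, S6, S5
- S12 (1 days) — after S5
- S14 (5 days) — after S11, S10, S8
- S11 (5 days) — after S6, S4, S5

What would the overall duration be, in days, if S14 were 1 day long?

Actual critical path: S4→S5→S7→S10→S14 = 8+9+4+9+5 = 35 ⇒ 35 days.
S14 lies on that path, so at 1 day the path becomes 31 days.
The critical path is still S4→S5→S7→S10→S14; finish is now 31 days.

31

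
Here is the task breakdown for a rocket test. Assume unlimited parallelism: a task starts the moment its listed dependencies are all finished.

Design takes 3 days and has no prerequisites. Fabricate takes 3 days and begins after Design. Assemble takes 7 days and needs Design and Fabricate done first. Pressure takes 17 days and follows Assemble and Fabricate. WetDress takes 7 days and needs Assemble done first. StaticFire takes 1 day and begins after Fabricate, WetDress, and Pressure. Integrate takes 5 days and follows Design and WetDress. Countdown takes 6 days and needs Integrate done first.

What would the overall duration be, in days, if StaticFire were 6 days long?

As given, the longest chain is Design→Fabricate→Assemble→Pressure→StaticFire = 3+3+7+17+1 = 31, so the finish is 31 days.
StaticFire lies on that path, so at 6 days the path becomes 36 days.
No other chain overtakes it, so the finish is 36 days.

36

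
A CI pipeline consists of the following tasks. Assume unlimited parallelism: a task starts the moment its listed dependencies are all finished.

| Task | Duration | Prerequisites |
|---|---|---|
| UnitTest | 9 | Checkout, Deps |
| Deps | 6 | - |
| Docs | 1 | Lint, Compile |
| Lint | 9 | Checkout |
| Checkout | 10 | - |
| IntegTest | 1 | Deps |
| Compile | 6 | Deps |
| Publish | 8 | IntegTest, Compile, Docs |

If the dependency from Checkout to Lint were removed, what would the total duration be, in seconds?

21

Before: longest chain Checkout→Lint→Docs→Publish = 10+9+1+8 = 28, finish 28.
Without Checkout→Lint, Lint's earliest start moves from 10 to 0.
The longest chain is now Deps→Compile→Docs→Publish = 6+6+1+8 = 21, so the schedule takes 21 seconds.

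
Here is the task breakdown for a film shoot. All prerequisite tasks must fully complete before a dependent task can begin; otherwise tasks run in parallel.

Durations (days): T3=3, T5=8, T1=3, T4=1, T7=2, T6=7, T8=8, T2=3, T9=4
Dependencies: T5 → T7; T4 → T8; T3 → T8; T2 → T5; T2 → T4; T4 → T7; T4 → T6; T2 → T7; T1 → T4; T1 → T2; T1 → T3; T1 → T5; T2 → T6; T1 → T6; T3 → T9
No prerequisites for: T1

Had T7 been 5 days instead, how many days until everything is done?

As given, the longest chain is T1→T2→T5→T7 = 3+3+8+2 = 16, so the finish is 16 days.
Since T7 is critical, the +3 change carries straight to that chain (now 19 days).
That remains the longest chain; total 19 days.

19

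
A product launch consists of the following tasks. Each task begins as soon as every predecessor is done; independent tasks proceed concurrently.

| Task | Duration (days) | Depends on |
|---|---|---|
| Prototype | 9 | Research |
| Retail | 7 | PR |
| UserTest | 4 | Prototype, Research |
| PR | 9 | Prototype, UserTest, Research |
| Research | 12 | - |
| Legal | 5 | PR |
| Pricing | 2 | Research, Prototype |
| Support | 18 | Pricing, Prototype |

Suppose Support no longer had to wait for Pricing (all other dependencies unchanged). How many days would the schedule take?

41

With the dependency in place, Research→Prototype→UserTest→PR→Retail = 12+9+4+9+7 = 41 sets the finish at 41 days.
Without Pricing→Support, Support's earliest start moves from 23 to 21.
New critical path: Research→Prototype→UserTest→PR→Retail = 12+9+4+9+7 = 41 ⇒ 41 days.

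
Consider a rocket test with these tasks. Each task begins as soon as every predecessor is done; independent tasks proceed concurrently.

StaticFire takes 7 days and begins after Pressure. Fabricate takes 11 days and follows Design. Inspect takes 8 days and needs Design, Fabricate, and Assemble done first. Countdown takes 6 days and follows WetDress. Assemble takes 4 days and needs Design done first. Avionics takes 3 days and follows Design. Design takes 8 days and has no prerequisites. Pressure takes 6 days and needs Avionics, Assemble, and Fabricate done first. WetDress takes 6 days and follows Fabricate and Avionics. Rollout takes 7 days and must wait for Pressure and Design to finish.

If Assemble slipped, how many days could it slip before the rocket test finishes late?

7

Design→Fabricate→Pressure→StaticFire = 8+11+6+7 = 32 sets the makespan at 32 days.
The longest chain containing Assemble totals 25 days.
So Assemble can slip 19 − 12 = 7 days.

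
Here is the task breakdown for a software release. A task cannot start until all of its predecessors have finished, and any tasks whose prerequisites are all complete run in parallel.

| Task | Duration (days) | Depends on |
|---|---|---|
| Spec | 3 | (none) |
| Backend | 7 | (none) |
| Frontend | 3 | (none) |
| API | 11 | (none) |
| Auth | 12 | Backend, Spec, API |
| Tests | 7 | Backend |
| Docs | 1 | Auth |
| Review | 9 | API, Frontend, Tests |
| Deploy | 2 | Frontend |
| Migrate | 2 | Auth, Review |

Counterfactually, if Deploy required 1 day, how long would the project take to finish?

Baseline: Backend→Tests→Review→Migrate = 7+7+9+2 = 25 → 25 days.
Deploy is off the critical path — its longest chain is 5 days, giving 20 of slack.
No other chain overtakes it, so the finish is 25 days.

25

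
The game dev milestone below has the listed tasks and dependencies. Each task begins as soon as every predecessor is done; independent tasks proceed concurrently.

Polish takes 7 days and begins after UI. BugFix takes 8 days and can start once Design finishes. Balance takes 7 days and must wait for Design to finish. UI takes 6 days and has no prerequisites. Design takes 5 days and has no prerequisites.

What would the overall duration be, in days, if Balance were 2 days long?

Actual critical path: Design→BugFix = 5+8 = 13 ⇒ 13 days.
The longest path through Balance is only 12 days, so Balance has float 1.
No other chain overtakes it, so the finish is 13 days.

13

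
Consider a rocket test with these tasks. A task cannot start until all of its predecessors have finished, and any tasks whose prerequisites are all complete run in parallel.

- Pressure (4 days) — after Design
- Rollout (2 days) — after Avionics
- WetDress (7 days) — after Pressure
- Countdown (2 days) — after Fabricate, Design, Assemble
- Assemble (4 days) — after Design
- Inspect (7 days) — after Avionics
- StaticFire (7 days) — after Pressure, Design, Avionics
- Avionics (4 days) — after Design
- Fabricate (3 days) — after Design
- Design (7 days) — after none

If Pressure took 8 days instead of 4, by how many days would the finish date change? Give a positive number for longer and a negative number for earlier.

4

The binding path is Design→Pressure→WetDress = 7+4+7 = 18; finish at 18 days.
Since Pressure is critical, the +4 change carries straight to that chain (now 22 days).
The critical path is still Design→Pressure→WetDress; finish is now 22 days.
Change in finish: 22 − 18 = +4 days.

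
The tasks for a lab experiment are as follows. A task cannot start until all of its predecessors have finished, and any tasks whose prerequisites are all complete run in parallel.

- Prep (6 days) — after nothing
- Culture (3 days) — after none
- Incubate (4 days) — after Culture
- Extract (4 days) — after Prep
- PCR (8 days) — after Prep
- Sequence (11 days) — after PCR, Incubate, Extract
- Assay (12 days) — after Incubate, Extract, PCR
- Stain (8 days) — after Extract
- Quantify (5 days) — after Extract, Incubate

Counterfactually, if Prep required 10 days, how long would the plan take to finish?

Actual critical path: Prep→PCR→Assay = 6+8+12 = 26 ⇒ 26 days.
Prep is on the critical path; changing it to 10 makes that path 30 days.
The critical path is still Prep→PCR→Assay; finish is now 30 days.

30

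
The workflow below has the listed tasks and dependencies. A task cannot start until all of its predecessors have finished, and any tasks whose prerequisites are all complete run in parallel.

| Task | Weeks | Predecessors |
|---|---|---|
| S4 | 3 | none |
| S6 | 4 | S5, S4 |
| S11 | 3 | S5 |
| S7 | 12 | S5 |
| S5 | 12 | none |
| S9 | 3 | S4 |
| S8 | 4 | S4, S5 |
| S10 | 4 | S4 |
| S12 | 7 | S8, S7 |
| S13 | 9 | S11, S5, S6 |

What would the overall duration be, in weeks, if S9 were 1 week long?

31

Actual critical path: S5→S7→S12 = 12+12+7 = 31 ⇒ 31 weeks.
S9 is off the critical path — its longest chain is 6 weeks, giving 25 of slack.
The critical path is still S5→S7→S12; finish is now 31 weeks.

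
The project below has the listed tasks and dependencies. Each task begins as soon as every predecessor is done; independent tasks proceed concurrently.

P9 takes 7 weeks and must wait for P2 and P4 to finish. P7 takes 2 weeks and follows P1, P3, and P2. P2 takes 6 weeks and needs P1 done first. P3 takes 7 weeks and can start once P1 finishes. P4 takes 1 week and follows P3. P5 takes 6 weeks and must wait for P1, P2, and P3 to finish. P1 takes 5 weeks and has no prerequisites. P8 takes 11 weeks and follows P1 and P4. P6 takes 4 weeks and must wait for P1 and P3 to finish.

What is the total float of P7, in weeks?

Critical path: P1→P3→P4→P8 = 5+7+1+11 = 24, so the finish is 24 weeks.
Longest path through P7: 14 weeks (earliest finish 14, latest finish 24).
So P7 can slip 24 − 14 = 10 weeks.

10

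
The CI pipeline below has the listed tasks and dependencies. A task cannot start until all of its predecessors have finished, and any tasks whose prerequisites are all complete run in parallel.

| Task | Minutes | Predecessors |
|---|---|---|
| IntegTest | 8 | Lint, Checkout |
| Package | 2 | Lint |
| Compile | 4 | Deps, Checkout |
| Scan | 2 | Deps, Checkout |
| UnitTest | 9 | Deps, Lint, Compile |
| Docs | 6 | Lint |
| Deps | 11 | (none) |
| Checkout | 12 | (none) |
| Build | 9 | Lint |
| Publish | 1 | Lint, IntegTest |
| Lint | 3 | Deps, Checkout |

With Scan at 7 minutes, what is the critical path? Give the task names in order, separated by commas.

Actual critical path: Checkout→Compile→UnitTest = 12+4+9 = 25 ⇒ 25 minutes.
Scan is off the critical path — its longest chain is 14 minutes, giving 11 of slack.
No other chain overtakes it, so the finish is 25 minutes.

Checkout, Compile, UnitTest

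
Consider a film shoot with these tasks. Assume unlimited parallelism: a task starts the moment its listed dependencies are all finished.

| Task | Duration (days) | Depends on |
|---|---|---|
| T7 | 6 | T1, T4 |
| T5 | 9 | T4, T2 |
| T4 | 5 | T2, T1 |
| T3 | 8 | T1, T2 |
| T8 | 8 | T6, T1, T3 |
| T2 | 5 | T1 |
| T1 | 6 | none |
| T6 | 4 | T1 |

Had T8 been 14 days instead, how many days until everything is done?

The binding path is T1→T2→T3→T8 = 6+5+8+8 = 27; finish at 27 days.
Since T8 is critical, the +6 change carries straight to that chain (now 33 days).
The critical path is still T1→T2→T3→T8; finish is now 33 days.

33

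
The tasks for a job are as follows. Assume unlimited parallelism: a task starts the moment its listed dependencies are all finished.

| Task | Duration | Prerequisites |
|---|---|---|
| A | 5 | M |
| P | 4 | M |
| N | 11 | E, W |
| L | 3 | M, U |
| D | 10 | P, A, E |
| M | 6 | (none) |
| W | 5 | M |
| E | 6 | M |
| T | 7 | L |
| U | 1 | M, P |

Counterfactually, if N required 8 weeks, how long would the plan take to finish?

22

Baseline: M→E→N = 6+6+11 = 23 → 23 weeks.
N lies on that path, so at 8 weeks the path becomes 20 weeks.
New critical path: M→E→D = 6+6+10 = 22 ⇒ 22 weeks.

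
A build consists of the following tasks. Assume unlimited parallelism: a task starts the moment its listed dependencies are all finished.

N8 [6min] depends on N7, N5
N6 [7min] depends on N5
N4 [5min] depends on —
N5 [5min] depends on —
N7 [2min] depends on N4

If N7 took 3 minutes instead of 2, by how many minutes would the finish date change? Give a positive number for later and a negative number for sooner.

Baseline: N4→N7→N8 = 5+2+6 = 13 → 13 minutes.
N7 is on the critical path; changing it to 3 makes that path 14 minutes.
No other chain overtakes it, so the finish is 14 minutes.
Change in finish: 14 − 13 = +1 minutes.

1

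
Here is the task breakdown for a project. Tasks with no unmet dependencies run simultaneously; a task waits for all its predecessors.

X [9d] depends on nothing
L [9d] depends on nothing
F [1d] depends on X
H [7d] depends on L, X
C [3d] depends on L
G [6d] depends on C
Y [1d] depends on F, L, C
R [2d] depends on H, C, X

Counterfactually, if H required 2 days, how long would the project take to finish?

Actual critical path: X→H→R = 9+7+2 = 18 ⇒ 18 days.
H lies on that path, so at 2 days the path becomes 13 days.
The binding chain switches to L→C→G = 9+3+6 = 18; finish 18 days.

18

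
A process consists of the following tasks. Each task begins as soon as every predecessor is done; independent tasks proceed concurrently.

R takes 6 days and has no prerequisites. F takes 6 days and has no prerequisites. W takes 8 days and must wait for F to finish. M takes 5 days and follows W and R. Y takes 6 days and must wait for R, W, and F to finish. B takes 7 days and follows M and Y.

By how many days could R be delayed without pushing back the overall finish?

8

Critical path: F→W→Y→B = 6+8+6+7 = 27, so the finish is 27 days.
Longest path through R: 19 days (earliest finish 6, latest finish 14).
So R can slip 14 − 6 = 8 days.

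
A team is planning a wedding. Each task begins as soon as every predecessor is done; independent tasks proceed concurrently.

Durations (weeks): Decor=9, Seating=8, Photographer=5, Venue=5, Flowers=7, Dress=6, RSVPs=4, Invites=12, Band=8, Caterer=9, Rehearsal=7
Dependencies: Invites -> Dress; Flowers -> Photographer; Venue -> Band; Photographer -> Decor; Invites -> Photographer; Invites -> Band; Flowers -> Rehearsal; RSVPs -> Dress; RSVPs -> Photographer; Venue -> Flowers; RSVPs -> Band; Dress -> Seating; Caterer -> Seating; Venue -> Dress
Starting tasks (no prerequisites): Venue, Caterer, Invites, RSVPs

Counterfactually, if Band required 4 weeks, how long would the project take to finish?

Actual critical path: Venue→Flowers→Photographer→Decor = 5+7+5+9 = 26 ⇒ 26 weeks.
Band has 6 weeks of float (longest path through it is 20).
No other chain overtakes it, so the finish is 26 weeks.

26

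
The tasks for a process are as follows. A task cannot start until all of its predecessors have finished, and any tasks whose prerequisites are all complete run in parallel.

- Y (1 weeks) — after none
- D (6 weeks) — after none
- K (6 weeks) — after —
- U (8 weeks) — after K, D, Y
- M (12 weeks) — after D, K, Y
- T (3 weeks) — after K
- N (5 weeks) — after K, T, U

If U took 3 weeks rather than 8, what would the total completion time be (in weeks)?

18

Actual critical path: D→U→N = 6+8+5 = 19 ⇒ 19 weeks.
U is on the critical path; changing it to 3 makes that path 14 weeks.
New critical path: D→M = 6+12 = 18 ⇒ 18 weeks.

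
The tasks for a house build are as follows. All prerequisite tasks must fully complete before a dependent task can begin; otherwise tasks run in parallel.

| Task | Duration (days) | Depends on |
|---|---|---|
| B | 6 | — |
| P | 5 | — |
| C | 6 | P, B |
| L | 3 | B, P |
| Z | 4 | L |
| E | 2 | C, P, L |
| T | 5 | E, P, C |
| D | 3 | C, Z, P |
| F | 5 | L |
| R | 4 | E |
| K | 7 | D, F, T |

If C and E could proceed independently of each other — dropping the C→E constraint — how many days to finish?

24

Before: longest chain B→C→E→T→K = 6+6+2+5+7 = 26, finish 26.
Without C→E, E's earliest start moves from 12 to 9.
The longest chain is now B→C→T→K = 6+6+5+7 = 24, so the project takes 24 days.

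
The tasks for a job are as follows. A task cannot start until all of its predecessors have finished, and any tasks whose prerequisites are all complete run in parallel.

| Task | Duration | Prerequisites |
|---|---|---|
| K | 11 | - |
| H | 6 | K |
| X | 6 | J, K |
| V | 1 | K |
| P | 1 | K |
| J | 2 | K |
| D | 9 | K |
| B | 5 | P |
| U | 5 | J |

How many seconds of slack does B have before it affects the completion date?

3

The longest chain is K→D = 11+9 = 20; overall finish 20 seconds.
B finishes as early as 17 and must finish by 20.
Slack of B = 15 − 12 = 3 seconds.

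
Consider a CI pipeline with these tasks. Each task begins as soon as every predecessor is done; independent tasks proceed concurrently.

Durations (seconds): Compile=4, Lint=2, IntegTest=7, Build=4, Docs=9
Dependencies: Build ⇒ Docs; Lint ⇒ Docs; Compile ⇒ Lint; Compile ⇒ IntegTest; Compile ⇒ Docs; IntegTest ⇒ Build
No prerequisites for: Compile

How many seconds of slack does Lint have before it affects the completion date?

The longest chain is Compile→IntegTest→Build→Docs = 4+7+4+9 = 24; overall finish 24 seconds.
The longest chain containing Lint totals 15 seconds.
So Lint can slip 15 − 6 = 9 seconds.

9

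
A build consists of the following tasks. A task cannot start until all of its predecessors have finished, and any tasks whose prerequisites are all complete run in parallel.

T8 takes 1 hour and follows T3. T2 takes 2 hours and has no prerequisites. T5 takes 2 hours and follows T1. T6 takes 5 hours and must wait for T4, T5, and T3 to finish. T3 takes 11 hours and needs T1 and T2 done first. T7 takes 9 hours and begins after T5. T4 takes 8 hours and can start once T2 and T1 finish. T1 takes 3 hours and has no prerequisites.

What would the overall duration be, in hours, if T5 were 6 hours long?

As given, the longest chain is T1→T3→T6 = 3+11+5 = 19, so the finish is 19 hours.
T5 has 5 hours of float (longest path through it is 14).
That remains the longest chain; total 19 hours.

19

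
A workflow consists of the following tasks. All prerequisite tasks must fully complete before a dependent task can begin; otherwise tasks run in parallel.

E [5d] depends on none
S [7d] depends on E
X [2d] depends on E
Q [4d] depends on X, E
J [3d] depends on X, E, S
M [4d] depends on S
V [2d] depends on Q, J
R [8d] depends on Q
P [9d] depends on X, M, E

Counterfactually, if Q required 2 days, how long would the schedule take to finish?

25

The binding path is E→S→M→P = 5+7+4+9 = 25; finish at 25 days.
Q has 6 days of float (longest path through it is 19).
The critical path is still E→S→M→P; finish is now 25 days.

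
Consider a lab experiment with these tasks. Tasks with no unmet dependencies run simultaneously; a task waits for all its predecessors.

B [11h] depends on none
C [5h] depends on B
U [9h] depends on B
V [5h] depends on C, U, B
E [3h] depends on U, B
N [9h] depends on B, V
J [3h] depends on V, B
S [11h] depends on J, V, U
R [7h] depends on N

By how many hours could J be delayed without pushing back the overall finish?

2

Critical path: B→U→V→N→R = 11+9+5+9+7 = 41, so the finish is 41 hours.
J finishes as early as 28 and must finish by 30.
So J can slip 30 − 28 = 2 hours.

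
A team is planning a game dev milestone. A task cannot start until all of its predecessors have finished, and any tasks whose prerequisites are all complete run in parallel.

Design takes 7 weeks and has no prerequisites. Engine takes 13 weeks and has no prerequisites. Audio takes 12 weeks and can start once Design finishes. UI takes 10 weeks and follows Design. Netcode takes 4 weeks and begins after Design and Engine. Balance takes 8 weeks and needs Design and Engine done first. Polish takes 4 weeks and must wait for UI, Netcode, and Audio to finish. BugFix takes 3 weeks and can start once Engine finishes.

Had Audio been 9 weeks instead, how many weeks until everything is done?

As given, the longest chain is Design→Audio→Polish = 7+12+4 = 23, so the finish is 23 weeks.
Since Audio is critical, the -3 change carries straight to that chain (now 20 weeks).
New critical path: Design→UI→Polish = 7+10+4 = 21 ⇒ 21 weeks.

21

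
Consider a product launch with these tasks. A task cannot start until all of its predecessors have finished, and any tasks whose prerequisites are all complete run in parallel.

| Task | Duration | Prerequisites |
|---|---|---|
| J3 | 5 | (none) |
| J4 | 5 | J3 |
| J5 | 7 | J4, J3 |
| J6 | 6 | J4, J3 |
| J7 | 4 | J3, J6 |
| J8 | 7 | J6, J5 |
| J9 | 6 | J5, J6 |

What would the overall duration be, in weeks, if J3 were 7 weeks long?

The binding path is J3→J4→J5→J8 = 5+5+7+7 = 24; finish at 24 weeks.
J3 is on the critical path; changing it to 7 makes that path 26 weeks.
That remains the longest chain; total 26 weeks.

26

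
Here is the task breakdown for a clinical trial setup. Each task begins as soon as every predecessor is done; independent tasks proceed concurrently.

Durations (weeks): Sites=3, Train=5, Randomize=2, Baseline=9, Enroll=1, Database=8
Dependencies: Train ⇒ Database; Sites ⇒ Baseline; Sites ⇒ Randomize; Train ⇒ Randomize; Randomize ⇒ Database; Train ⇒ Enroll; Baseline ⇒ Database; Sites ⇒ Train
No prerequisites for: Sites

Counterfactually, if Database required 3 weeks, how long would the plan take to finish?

Baseline: Sites→Baseline→Database = 3+9+8 = 20 → 20 weeks.
Database is on the critical path; changing it to 3 makes that path 15 weeks.
The critical path is still Sites→Baseline→Database; finish is now 15 weeks.

15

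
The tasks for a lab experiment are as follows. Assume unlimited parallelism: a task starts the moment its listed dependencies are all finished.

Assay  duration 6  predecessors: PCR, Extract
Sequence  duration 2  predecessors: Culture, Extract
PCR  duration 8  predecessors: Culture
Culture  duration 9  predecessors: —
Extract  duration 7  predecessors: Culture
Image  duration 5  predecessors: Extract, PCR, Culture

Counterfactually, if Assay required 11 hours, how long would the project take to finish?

28

The binding path is Culture→PCR→Assay = 9+8+6 = 23; finish at 23 hours.
Assay lies on that path, so at 11 hours the path becomes 28 hours.
That remains the longest chain; total 28 hours.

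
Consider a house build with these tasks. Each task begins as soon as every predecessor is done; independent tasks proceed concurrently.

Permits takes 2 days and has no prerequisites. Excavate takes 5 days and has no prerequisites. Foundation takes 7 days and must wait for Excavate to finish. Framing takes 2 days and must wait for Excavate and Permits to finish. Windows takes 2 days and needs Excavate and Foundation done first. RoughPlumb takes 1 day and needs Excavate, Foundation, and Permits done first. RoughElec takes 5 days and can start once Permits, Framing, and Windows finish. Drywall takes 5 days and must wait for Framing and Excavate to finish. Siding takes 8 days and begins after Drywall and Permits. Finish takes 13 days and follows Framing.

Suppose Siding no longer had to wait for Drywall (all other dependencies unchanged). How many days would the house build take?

20

With the dependency in place, Excavate→Framing→Drywall→Siding = 5+2+5+8 = 20 sets the finish at 20 days.
Without Drywall→Siding, Siding's earliest start moves from 12 to 2.
After: Excavate→Framing→Finish = 5+2+13 = 20 → 20 days.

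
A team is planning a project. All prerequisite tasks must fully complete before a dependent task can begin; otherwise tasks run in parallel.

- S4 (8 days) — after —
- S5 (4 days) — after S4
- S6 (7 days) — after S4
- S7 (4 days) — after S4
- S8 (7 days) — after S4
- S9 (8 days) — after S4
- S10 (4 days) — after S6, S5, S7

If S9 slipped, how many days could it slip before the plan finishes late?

Critical path: S4→S6→S10 = 8+7+4 = 19, so the finish is 19 days.
The longest chain containing S9 totals 16 days.
Float = 19 − 16 = 3.

3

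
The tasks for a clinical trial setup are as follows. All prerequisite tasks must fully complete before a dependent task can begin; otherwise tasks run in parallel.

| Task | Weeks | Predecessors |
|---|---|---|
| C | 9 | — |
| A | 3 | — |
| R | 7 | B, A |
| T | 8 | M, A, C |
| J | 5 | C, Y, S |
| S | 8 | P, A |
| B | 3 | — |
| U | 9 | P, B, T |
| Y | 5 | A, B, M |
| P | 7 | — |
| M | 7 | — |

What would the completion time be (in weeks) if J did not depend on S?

26

Before: longest chain C→T→U = 9+8+9 = 26, finish 26.
Without S→J, J's earliest start moves from 15 to 12.
After: C→T→U = 9+8+9 = 26 → 26 weeks.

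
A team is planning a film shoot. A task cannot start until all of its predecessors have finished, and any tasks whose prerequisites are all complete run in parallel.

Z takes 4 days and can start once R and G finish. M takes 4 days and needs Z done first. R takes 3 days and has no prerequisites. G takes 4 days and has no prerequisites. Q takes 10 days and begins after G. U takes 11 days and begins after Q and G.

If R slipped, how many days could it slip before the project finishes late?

Critical path: G→Q→U = 4+10+11 = 25, so the finish is 25 days.
R finishes as early as 3 and must finish by 17.
So R can slip 17 − 3 = 14 days.

14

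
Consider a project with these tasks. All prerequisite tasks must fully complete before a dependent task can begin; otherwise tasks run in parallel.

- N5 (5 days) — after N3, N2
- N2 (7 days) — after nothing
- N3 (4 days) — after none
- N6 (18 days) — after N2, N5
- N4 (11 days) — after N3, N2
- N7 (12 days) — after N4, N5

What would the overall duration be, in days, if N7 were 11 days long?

Actual critical path: N2→N4→N7 = 7+11+12 = 30 ⇒ 30 days.
N7 is on the critical path; changing it to 11 makes that path 29 days.
Now N2→N5→N6 = 7+5+18 = 30 is longest, so the finish becomes 30 days.

30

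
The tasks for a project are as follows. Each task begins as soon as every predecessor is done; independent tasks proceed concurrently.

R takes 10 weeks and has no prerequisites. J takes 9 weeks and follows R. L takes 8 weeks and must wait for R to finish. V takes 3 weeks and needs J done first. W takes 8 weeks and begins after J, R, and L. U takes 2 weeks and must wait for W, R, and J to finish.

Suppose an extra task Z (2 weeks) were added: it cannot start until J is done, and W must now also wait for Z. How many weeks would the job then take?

31

Originally the job takes 29 weeks.
With Z inserted, W now waits for max(J, R, L, Z).
New critical path: R→J→Z→W→U = 10+9+2+8+2 = 31 ⇒ 31 weeks.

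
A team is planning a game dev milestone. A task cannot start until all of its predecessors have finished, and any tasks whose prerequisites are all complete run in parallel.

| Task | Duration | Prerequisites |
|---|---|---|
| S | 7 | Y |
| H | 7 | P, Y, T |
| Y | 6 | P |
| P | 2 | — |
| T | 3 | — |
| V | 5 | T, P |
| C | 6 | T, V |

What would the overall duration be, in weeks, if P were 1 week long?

14

As given, the longest chain is P→Y→H = 2+6+7 = 15, so the finish is 15 weeks.
P lies on that path, so at 1 week the path becomes 14 weeks.
Now T→V→C = 3+5+6 = 14 is longest, so the finish becomes 14 weeks.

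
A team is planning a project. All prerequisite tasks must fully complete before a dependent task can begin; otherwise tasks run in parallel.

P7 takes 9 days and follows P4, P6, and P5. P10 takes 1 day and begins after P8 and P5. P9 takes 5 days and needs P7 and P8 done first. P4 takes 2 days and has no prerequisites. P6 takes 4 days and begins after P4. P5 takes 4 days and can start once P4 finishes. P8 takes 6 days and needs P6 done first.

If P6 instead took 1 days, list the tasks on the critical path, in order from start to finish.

P4, P5, P7, P9

The binding path is P4→P6→P7→P9 = 2+4+9+5 = 20; finish at 20 days.
P6 lies on that path, so at 1 day the path becomes 17 days.
New critical path: P4→P5→P7→P9 = 2+4+9+5 = 20 ⇒ 20 days.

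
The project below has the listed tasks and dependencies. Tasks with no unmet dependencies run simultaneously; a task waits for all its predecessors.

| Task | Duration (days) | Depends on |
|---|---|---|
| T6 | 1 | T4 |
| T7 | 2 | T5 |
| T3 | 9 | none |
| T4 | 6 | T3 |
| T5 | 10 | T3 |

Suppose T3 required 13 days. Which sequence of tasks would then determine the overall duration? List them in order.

T3, T5, T7

Actual critical path: T3→T5→T7 = 9+10+2 = 21 ⇒ 21 days.
T3 is on the critical path; changing it to 13 makes that path 25 days.
The critical path is still T3→T5→T7; finish is now 25 days.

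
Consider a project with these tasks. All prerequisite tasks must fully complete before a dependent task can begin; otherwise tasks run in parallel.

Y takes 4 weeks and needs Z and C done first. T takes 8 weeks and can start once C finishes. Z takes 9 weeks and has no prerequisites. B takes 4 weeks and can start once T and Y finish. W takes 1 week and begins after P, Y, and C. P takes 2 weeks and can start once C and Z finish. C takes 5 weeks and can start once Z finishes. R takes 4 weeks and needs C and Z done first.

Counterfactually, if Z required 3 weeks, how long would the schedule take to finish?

The binding path is Z→C→T→B = 9+5+8+4 = 26; finish at 26 weeks.
Z is on the critical path; changing it to 3 makes that path 20 weeks.
That remains the longest chain; total 20 weeks.

20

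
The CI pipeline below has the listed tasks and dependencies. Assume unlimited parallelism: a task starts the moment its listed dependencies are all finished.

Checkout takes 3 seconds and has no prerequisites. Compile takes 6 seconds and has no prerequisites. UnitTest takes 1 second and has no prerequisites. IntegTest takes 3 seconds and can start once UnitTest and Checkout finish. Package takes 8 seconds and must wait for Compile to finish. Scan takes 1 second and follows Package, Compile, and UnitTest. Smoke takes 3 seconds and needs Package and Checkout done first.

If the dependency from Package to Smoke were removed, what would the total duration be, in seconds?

With the dependency in place, Compile→Package→Smoke = 6+8+3 = 17 sets the finish at 17 seconds.
Without Package→Smoke, Smoke's earliest start moves from 14 to 3.
After: Compile→Package→Scan = 6+8+1 = 15 → 15 seconds.

15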